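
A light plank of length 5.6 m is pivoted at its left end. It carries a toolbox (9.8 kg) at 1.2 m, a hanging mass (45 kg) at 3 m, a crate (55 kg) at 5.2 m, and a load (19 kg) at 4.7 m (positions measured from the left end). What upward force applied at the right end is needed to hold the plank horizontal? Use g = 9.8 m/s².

F ≈ 914 N

Choose the left end as the axis so the unknown pivot reaction has zero arm there.
Toolbox: 9.8 × 9.8 = 96.04 N down at 1.2 m → arm 1.2 m, τ = 96.04 × 1.2 = 115.2 N·m clockwise.
Hanging mass: 45 × 9.8 = 441 N down at 3 m → arm 3 m, τ = 441 × 3 = 1323 N·m clockwise.
Crate: 55 × 9.8 = 539 N down at 5.2 m → arm 5.2 m, τ = 539 × 5.2 = 2803 N·m clockwise.
Load: 19 × 9.8 = 186.2 N down at 4.7 m → arm 4.7 m, τ = 186.2 × 4.7 = 875.1 N·m clockwise.
Net moment of the loads = 5116 N·m clockwise.
The upward force F acts at the right end, arm 5.6 m, giving F × 5.6 counterclockwise.
Balancing moments: F × 5.6 = 5116, giving F = 5116 / 5.6 = 914 N.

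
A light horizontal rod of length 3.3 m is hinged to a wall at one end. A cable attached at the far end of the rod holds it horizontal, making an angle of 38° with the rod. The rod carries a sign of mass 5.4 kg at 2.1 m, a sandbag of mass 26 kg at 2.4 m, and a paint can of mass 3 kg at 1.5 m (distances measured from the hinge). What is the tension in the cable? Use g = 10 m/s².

Taking torques about the hinge:
Sign: 5.4 × 10 = 54 N down at 2.1 m → arm 2.1 m, τ = 54 × 2.1 = 113.4 N·m clockwise.
Sandbag: 26 × 10 = 260 N down at 2.4 m → arm 2.4 m, τ = 260 × 2.4 = 624 N·m clockwise.
Paint can: 3 × 10 = 30 N down at 1.5 m → arm 1.5 m, τ = 30 × 1.5 = 45 N·m clockwise.
Total clockwise load moment = 782.4 N·m.
The cable tension T acts at 3.3 m; only its component perpendicular to the rod, T sinθ, produces torque. sin 38° = 0.6157.
Balancing moments: T × 3.3 × 0.6157 = 782.4, giving T = 782.4 / 2.032 = 385 N.

T ≈ 385 N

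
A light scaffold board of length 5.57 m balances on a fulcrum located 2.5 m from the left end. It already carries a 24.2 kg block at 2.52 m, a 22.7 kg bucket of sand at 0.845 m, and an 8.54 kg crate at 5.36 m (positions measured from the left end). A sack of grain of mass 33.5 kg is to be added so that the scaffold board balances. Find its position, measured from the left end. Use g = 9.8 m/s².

Take moments about the fulcrum (at 2.5 m from the left end).
Block: 24.2 × 9.8 = 237.2 N down at 2.52 m → arm 0.02 m, τ = 237.2 × 0.02 = 4.744 N·m clockwise.
Bucket of sand: 22.7 × 9.8 = 222.5 N down at 0.845 m → arm 1.655 m, τ = 222.5 × 1.655 = 368.2 N·m counterclockwise.
Crate: 8.54 × 9.8 = 83.69 N down at 5.36 m → arm 2.86 m, τ = 83.69 × 2.86 = 239.4 N·m clockwise.
Net moment of existing loads = 124.1 N·m counterclockwise.
The sack of grain weighs 33.5 × 9.8 = 328.3 N and must supply an equal clockwise moment, so its lever arm about the fulcrum is 124.1 / 328.3 = 0.378 m.
That puts it at 2.5 + 0.378 = 2.88 m from the left end.

x ≈ 2.88 m from the left end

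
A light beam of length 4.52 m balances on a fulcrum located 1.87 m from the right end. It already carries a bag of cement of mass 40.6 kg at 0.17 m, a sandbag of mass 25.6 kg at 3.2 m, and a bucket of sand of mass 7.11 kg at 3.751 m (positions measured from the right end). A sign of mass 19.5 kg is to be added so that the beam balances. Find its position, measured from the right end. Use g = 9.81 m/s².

Choose the fulcrum (at 1.87 m from the right end) as the axis so the support reaction has zero arm there.
Bag of cement: 40.6 × 9.81 = 398.3 N down at 0.17 m → arm 1.7 m, τ = 398.3 × 1.7 = 677.1 N·m clockwise.
Sandbag: 25.6 × 9.81 = 251.1 N down at 3.2 m → arm 1.33 m, τ = 251.1 × 1.33 = 334 N·m counterclockwise.
Bucket of sand: 7.11 × 9.81 = 69.75 N down at 3.751 m → arm 1.881 m, τ = 69.75 × 1.881 = 131.2 N·m counterclockwise.
Net moment of existing loads = 211.9 N·m clockwise.
The sign weighs 19.5 × 9.81 = 191.3 N and must supply an equal counterclockwise moment, so its lever arm about the fulcrum is 211.9 / 191.3 = 1.11 m.
That puts it at 1.87 + 1.11 = 2.98 m from the right end.

x ≈ 2.98 m from the right end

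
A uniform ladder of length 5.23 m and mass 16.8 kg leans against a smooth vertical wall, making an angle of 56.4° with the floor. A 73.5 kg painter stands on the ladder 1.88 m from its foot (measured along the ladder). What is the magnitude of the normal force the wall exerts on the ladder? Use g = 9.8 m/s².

Choose the foot of the ladder as the axis so the floor normal and friction both act there and drop out.
Ladder weight 16.8×9.8 = 164.6 N acts at 2.615 m along the ladder; its horizontal arm is 2.615·cos56.4° = 1.447 m → τ = 238.2 N·m clockwise.
Painter: 73.5×9.8 = 720.3 N at 1.88 m → arm 1.04 m → τ = 749.1 N·m clockwise.
Wall normal N acts horizontally at the top; its moment arm is the height L sinθ = 5.23·sin56.4° = 4.356 m, counterclockwise.
Setting net torque to zero: N × 4.356 = 987.3 → N = 227 N.

N_wall ≈ 227 N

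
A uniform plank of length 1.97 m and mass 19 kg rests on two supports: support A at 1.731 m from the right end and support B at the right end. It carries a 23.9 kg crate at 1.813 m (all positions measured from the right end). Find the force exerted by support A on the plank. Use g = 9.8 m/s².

R_A ≈ 351 N

Take moments about support B.
Beam weight: 19 × 9.8 = 186.2 N down at 0.985 m → arm 0.985 m, τ = 186.2 × 0.985 = 183.4 N·m counterclockwise.
Crate: 23.9 × 9.8 = 234.2 N down at 1.813 m → arm 1.813 m, τ = 234.2 × 1.813 = 424.6 N·m counterclockwise.
Net load moment about support B = 608 N·m counterclockwise.
Reaction R at support A is upward at 1.731 m, arm 1.731 m → moment R × 1.731 clockwise.
Balancing moments: R × 1.731 = 608, giving R = 351 N.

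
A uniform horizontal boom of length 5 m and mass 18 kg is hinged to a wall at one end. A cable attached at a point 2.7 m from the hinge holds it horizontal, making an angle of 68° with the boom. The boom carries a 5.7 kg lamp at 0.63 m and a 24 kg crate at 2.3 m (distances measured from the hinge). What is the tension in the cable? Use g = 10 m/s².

Sum moments about the hinge (the unknown hinge reaction has zero arm there).
Beam weight: 18 × 10 = 180 N down at 2.5 m → arm 2.5 m, τ = 180 × 2.5 = 450 N·m clockwise.
Lamp: 5.7 × 10 = 57 N down at 0.63 m → arm 0.63 m, τ = 57 × 0.63 = 35.91 N·m clockwise.
Crate: 24 × 10 = 240 N down at 2.3 m → arm 2.3 m, τ = 240 × 2.3 = 552 N·m clockwise.
Total clockwise load moment = 1038 N·m.
The cable tension T acts at 2.7 m; only its component perpendicular to the boom, T sinθ, produces torque. sin 68° = 0.9272.
For rotational equilibrium, T × 2.7 × 0.9272 = 1038, so T = 1038 / 2.503 = 415 N.

T ≈ 415 N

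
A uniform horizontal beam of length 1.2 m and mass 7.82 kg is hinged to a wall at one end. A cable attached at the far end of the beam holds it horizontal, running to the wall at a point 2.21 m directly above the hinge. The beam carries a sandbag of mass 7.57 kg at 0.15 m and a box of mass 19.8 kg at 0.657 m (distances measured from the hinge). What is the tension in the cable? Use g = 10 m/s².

T ≈ 179 N

About the hinge:
Beam weight: 7.82 × 10 = 78.2 N down at 0.6 m → arm 0.6 m, τ = 78.2 × 0.6 = 46.92 N·m clockwise.
Sandbag: 7.57 × 10 = 75.7 N down at 0.15 m → arm 0.15 m, τ = 75.7 × 0.15 = 11.36 N·m clockwise.
Box: 19.8 × 10 = 198 N down at 0.657 m → arm 0.657 m, τ = 198 × 0.657 = 130.1 N·m clockwise.
Total clockwise load moment = 188.4 N·m.
The cable tension T acts at 1.2 m; only its component perpendicular to the beam, T sinθ, produces torque. sinθ = h/√(h²+d²) = 2.21/√(2.21²+1.2²) = 0.8788.
For rotational equilibrium, T × 1.2 × 0.8788 = 188.4, so T = 188.4 / 1.055 = 179 N.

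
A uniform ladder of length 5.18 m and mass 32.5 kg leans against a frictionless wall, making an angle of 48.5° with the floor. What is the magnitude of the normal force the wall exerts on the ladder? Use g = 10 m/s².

About the foot of the ladder:
Ladder weight 32.5×10 = 325 N acts at 2.59 m along the ladder; its horizontal arm is 2.59·cos48.5° = 1.716 m → τ = 557.7 N·m clockwise.
Wall normal N acts horizontally at the top; its moment arm is the height L sinθ = 5.18·sin48.5° = 3.88 m, counterclockwise.
For rotational equilibrium, N × 3.88 = 557.7, so N = 144 N.

N_wall ≈ 144 N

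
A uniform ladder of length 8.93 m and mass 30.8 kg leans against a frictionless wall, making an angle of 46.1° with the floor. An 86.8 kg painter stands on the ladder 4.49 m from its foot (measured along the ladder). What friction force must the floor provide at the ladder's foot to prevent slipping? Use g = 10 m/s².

f ≈ 568 N

Taking torques about the foot of the ladder:
Ladder weight 30.8×10 = 308 N acts at 4.465 m along the ladder; its horizontal arm is 4.465·cos46.1° = 3.096 m → τ = 953.6 N·m clockwise.
Painter: 86.8×10 = 868 N at 4.49 m → arm 3.113 m → τ = 2702 N·m clockwise.
Wall normal N acts horizontally at the top; its moment arm is the height L sinθ = 8.93·sin46.1° = 6.435 m, counterclockwise.
Στ = 0 ⇒ N × 6.435 = 3656 ⇒ N = 568 N.
ΣFx = 0: friction at the foot balances the wall's push, so f = N_wall = 568 N.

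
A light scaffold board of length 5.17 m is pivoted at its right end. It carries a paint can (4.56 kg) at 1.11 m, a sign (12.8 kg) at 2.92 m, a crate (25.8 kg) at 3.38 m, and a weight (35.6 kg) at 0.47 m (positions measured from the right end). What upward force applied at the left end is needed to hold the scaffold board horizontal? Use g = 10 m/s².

Sum moments about the right end (the unknown pivot reaction has zero arm there).
Paint can: 4.56 × 10 = 45.6 N down at 1.11 m → arm 1.11 m, τ = 45.6 × 1.11 = 50.62 N·m counterclockwise.
Sign: 12.8 × 10 = 128 N down at 2.92 m → arm 2.92 m, τ = 128 × 2.92 = 373.8 N·m counterclockwise.
Crate: 25.8 × 10 = 258 N down at 3.38 m → arm 3.38 m, τ = 258 × 3.38 = 872 N·m counterclockwise.
Weight: 35.6 × 10 = 356 N down at 0.47 m → arm 0.47 m, τ = 356 × 0.47 = 167.3 N·m counterclockwise.
Net moment of the loads = 1464 N·m counterclockwise.
The upward force F acts at the left end, arm 5.17 m, giving F × 5.17 clockwise.
Balancing moments: F × 5.17 = 1464, giving F = 1464 / 5.17 = 283 N.

F ≈ 283 N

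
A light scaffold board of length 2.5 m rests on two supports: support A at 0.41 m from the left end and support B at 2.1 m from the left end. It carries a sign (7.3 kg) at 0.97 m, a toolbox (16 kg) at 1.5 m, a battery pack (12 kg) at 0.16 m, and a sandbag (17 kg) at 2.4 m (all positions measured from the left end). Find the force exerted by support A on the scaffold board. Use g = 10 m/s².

About support B:
Sign: 7.3 × 10 = 73 N down at 0.97 m → arm 1.13 m, τ = 73 × 1.13 = 82.49 N·m counterclockwise.
Toolbox: 16 × 10 = 160 N down at 1.5 m → arm 0.6 m, τ = 160 × 0.6 = 96 N·m counterclockwise.
Battery pack: 12 × 10 = 120 N down at 0.16 m → arm 1.94 m, τ = 120 × 1.94 = 232.8 N·m counterclockwise.
Sandbag: 17 × 10 = 170 N down at 2.4 m → arm 0.3 m, τ = 170 × 0.3 = 51 N·m clockwise.
Net load moment about support B = 360.3 N·m counterclockwise.
Reaction R at support A is upward at 0.41 m, arm 1.69 m → moment R × 1.69 clockwise.
Balancing moments: R × 1.69 = 360.3, giving R = 213 N.

R_A ≈ 213 N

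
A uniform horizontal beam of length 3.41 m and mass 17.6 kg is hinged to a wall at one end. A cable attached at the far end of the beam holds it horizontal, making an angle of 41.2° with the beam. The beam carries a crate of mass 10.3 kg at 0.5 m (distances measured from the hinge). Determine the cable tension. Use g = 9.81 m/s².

Sum moments about the hinge (the unknown hinge reaction has zero arm there).
Beam weight: 17.6 × 9.81 = 172.7 N down at 1.705 m → arm 1.705 m, τ = 172.7 × 1.705 = 294.5 N·m clockwise.
Crate: 10.3 × 9.81 = 101 N down at 0.5 m → arm 0.5 m, τ = 101 × 0.5 = 50.5 N·m clockwise.
Total clockwise load moment = 345 N·m.
The cable tension T acts at 3.41 m; only its component perpendicular to the beam, T sinθ, produces torque. sin 41.2° = 0.6587.
For rotational equilibrium, T × 3.41 × 0.6587 = 345, so T = 345 / 2.246 = 154 N.

T ≈ 154 N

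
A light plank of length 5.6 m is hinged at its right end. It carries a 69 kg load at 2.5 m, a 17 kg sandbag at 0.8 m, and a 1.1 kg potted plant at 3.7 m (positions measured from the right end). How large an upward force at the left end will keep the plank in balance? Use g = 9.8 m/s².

F ≈ 333 N

Choose the right end as the axis so the unknown pivot reaction has zero arm there.
Load: 69 × 9.8 = 676.2 N down at 2.5 m → arm 2.5 m, τ = 676.2 × 2.5 = 1690 N·m counterclockwise.
Sandbag: 17 × 9.8 = 166.6 N down at 0.8 m → arm 0.8 m, τ = 166.6 × 0.8 = 133.3 N·m counterclockwise.
Potted plant: 1.1 × 9.8 = 10.78 N down at 3.7 m → arm 3.7 m, τ = 10.78 × 3.7 = 39.89 N·m counterclockwise.
Net moment of the loads = 1863 N·m counterclockwise.
The upward force F acts at the left end, arm 5.6 m, giving F × 5.6 clockwise.
For rotational equilibrium, F × 5.6 = 1863, so F = 1863 / 5.6 = 333 N.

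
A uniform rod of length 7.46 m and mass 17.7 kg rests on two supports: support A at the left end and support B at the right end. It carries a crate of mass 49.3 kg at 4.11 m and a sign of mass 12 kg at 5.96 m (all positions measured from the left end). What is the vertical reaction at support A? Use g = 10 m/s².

R_A ≈ 334 N

Taking torques about support B:
Beam weight: 17.7 × 10 = 177 N down at 3.73 m → arm 3.73 m, τ = 177 × 3.73 = 660.2 N·m counterclockwise.
Crate: 49.3 × 10 = 493 N down at 4.11 m → arm 3.35 m, τ = 493 × 3.35 = 1652 N·m counterclockwise.
Sign: 12 × 10 = 120 N down at 5.96 m → arm 1.5 m, τ = 120 × 1.5 = 180 N·m counterclockwise.
Net load moment about support B = 2492 N·m counterclockwise.
Reaction R at support A is upward at 0 m, arm 7.46 m → moment R × 7.46 clockwise.
Setting net torque to zero: R × 7.46 = 2492 → R = 334 N.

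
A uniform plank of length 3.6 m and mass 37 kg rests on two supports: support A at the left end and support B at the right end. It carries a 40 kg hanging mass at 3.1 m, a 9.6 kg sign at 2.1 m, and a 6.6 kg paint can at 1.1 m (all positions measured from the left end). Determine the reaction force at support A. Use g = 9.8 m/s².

R_A ≈ 320 N

Take moments about support B.
Beam weight: 37 × 9.8 = 362.6 N down at 1.8 m → arm 1.8 m, τ = 362.6 × 1.8 = 652.7 N·m counterclockwise.
Hanging mass: 40 × 9.8 = 392 N down at 3.1 m → arm 0.5 m, τ = 392 × 0.5 = 196 N·m counterclockwise.
Sign: 9.6 × 9.8 = 94.08 N down at 2.1 m → arm 1.5 m, τ = 94.08 × 1.5 = 141.1 N·m counterclockwise.
Paint can: 6.6 × 9.8 = 64.68 N down at 1.1 m → arm 2.5 m, τ = 64.68 × 2.5 = 161.7 N·m counterclockwise.
Net load moment about support B = 1152 N·m counterclockwise.
Reaction R at support A is upward at 0 m, arm 3.6 m → moment R × 3.6 clockwise.
For rotational equilibrium, R × 3.6 = 1152, so R = 320 N.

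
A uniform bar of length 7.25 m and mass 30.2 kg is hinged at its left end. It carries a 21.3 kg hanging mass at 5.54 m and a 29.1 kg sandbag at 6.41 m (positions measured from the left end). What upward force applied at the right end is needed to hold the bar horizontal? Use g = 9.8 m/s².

About the left end:
Beam weight: 30.2 × 9.8 = 296 N down at 3.625 m → arm 3.625 m, τ = 296 × 3.625 = 1073 N·m clockwise.
Hanging mass: 21.3 × 9.8 = 208.7 N down at 5.54 m → arm 5.54 m, τ = 208.7 × 5.54 = 1156 N·m clockwise.
Sandbag: 29.1 × 9.8 = 285.2 N down at 6.41 m → arm 6.41 m, τ = 285.2 × 6.41 = 1828 N·m clockwise.
Net moment of the loads = 4057 N·m clockwise.
The upward force F acts at the right end, arm 7.25 m, giving F × 7.25 counterclockwise.
Balancing moments: F × 7.25 = 4057, giving F = 4057 / 7.25 = 560 N.

F ≈ 560 N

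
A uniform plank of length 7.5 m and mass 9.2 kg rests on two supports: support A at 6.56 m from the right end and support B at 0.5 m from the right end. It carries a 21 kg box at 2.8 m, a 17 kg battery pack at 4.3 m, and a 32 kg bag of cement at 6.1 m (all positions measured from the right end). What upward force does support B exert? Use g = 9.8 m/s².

Sum moments about support A (its reaction then has zero moment arm).
Beam weight: 9.2 × 9.8 = 90.16 N down at 3.75 m → arm 2.81 m, τ = 90.16 × 2.81 = 253.3 N·m clockwise.
Box: 21 × 9.8 = 205.8 N down at 2.8 m → arm 3.76 m, τ = 205.8 × 3.76 = 773.8 N·m clockwise.
Battery pack: 17 × 9.8 = 166.6 N down at 4.3 m → arm 2.26 m, τ = 166.6 × 2.26 = 376.5 N·m clockwise.
Bag of cement: 32 × 9.8 = 313.6 N down at 6.1 m → arm 0.46 m, τ = 313.6 × 0.46 = 144.3 N·m clockwise.
Net load moment about support A = 1548 N·m clockwise.
Reaction R at support B is upward at 0.5 m, arm 6.06 m → moment R × 6.06 counterclockwise.
Setting net torque to zero: R × 6.06 = 1548 → R = 255 N.

R_B ≈ 255 N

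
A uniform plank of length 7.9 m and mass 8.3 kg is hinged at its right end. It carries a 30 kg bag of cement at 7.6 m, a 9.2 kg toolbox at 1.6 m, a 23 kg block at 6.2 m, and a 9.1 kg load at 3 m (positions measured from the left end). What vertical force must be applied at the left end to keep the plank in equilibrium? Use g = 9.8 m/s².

F ≈ 228 N

Sum moments about the right end (the unknown pivot reaction has zero arm there).
Beam weight: 8.3 × 9.8 = 81.34 N down at 3.95 m → arm 3.95 m, τ = 81.34 × 3.95 = 321.3 N·m counterclockwise.
Bag of cement: 30 × 9.8 = 294 N down at 7.6 m → arm 0.3 m, τ = 294 × 0.3 = 88.2 N·m counterclockwise.
Toolbox: 9.2 × 9.8 = 90.16 N down at 1.6 m → arm 6.3 m, τ = 90.16 × 6.3 = 568 N·m counterclockwise.
Block: 23 × 9.8 = 225.4 N down at 6.2 m → arm 1.7 m, τ = 225.4 × 1.7 = 383.2 N·m counterclockwise.
Load: 9.1 × 9.8 = 89.18 N down at 3 m → arm 4.9 m, τ = 89.18 × 4.9 = 437 N·m counterclockwise.
Net moment of the loads = 1798 N·m counterclockwise.
The upward force F acts at the left end, arm 7.9 m, giving F × 7.9 clockwise.
Balancing moments: F × 7.9 = 1798, giving F = 1798 / 7.9 = 228 N.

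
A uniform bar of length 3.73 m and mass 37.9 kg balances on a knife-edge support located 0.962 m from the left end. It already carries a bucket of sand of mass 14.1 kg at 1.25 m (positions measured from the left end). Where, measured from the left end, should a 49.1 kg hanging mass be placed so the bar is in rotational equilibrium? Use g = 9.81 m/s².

x ≈ 0.182 m from the left end

Take moments about the knife-edge support (at 0.962 m from the left end).
Beam weight: 37.9 × 9.81 = 371.8 N down at 1.865 m → arm 0.903 m, τ = 371.8 × 0.903 = 335.7 N·m clockwise.
Bucket of sand: 14.1 × 9.81 = 138.3 N down at 1.25 m → arm 0.288 m, τ = 138.3 × 0.288 = 39.83 N·m clockwise.
Net moment of existing loads = 375.5 N·m clockwise.
The hanging mass weighs 49.1 × 9.81 = 481.7 N and must supply an equal counterclockwise moment, so its lever arm about the knife-edge support is 375.5 / 481.7 = 0.78 m.
That puts it at 0.962 − 0.78 = 0.182 m from the left end.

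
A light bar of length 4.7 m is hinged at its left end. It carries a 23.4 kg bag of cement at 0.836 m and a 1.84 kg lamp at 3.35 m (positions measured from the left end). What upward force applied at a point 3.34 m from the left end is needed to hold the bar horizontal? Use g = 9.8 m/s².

F ≈ 75.5 N

Sum moments about the left end (the unknown pivot reaction has zero arm there).
Bag of cement: 23.4 × 9.8 = 229.3 N down at 0.836 m → arm 0.836 m, τ = 229.3 × 0.836 = 191.7 N·m clockwise.
Lamp: 1.84 × 9.8 = 18.03 N down at 3.35 m → arm 3.35 m, τ = 18.03 × 3.35 = 60.4 N·m clockwise.
Net moment of the loads = 252.1 N·m clockwise.
The upward force F acts at a point 3.34 m from the left end, arm 3.34 m, giving F × 3.34 counterclockwise.
Balancing moments: F × 3.34 = 252.1, giving F = 252.1 / 3.34 = 75.5 N.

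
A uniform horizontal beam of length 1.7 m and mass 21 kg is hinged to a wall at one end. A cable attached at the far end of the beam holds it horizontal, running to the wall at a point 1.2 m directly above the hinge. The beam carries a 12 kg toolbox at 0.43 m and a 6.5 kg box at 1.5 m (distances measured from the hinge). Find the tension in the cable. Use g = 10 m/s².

Choose the hinge as the axis so the unknown hinge reaction has zero arm there.
Beam weight: 21 × 10 = 210 N down at 0.85 m → arm 0.85 m, τ = 210 × 0.85 = 178.5 N·m clockwise.
Toolbox: 12 × 10 = 120 N down at 0.43 m → arm 0.43 m, τ = 120 × 0.43 = 51.6 N·m clockwise.
Box: 6.5 × 10 = 65 N down at 1.5 m → arm 1.5 m, τ = 65 × 1.5 = 97.5 N·m clockwise.
Total clockwise load moment = 327.6 N·m.
The cable tension T acts at 1.7 m; only its component perpendicular to the beam, T sinθ, produces torque. sinθ = h/√(h²+d²) = 1.2/√(1.2²+1.7²) = 0.5767.
Setting net torque to zero: T × 1.7 × 0.5767 = 327.6 → T = 327.6 / 0.9804 = 334 N.

T ≈ 334 N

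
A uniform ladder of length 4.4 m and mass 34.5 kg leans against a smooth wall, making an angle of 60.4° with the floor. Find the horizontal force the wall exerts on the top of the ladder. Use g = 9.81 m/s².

N_wall ≈ 96.1 N

Take moments about the foot of the ladder.
Ladder weight 34.5×9.81 = 338.4 N acts at 2.2 m along the ladder; its horizontal arm is 2.2·cos60.4° = 1.087 m → τ = 367.8 N·m clockwise.
Wall normal N acts horizontally at the top; its moment arm is the height L sinθ = 4.4·sin60.4° = 3.826 m, counterclockwise.
Balancing moments: N × 3.826 = 367.8, giving N = 96.1 N.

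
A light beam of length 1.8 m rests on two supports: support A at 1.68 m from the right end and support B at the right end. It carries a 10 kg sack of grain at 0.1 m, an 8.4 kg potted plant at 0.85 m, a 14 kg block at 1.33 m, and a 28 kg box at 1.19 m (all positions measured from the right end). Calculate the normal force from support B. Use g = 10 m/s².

R_B ≈ 246 N

Taking torques about support A:
Sack of grain: 10 × 10 = 100 N down at 0.1 m → arm 1.58 m, τ = 100 × 1.58 = 158 N·m clockwise.
Potted plant: 8.4 × 10 = 84 N down at 0.85 m → arm 0.83 m, τ = 84 × 0.83 = 69.72 N·m clockwise.
Block: 14 × 10 = 140 N down at 1.33 m → arm 0.35 m, τ = 140 × 0.35 = 49 N·m clockwise.
Box: 28 × 10 = 280 N down at 1.19 m → arm 0.49 m, τ = 280 × 0.49 = 137.2 N·m clockwise.
Net load moment about support A = 413.9 N·m clockwise.
Reaction R at support B is upward at 0 m, arm 1.68 m → moment R × 1.68 counterclockwise.
For rotational equilibrium, R × 1.68 = 413.9, so R = 246 N.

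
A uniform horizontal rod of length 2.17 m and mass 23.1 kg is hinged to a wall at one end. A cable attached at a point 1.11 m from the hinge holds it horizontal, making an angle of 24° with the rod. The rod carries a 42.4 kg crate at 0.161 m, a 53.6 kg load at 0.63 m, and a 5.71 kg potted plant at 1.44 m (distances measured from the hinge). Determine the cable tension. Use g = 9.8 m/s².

T ≈ 1600 N

Sum moments about the hinge (the unknown hinge reaction has zero arm there).
Beam weight: 23.1 × 9.8 = 226.4 N down at 1.085 m → arm 1.085 m, τ = 226.4 × 1.085 = 245.6 N·m clockwise.
Crate: 42.4 × 9.8 = 415.5 N down at 0.161 m → arm 0.161 m, τ = 415.5 × 0.161 = 66.9 N·m clockwise.
Load: 53.6 × 9.8 = 525.3 N down at 0.63 m → arm 0.63 m, τ = 525.3 × 0.63 = 330.9 N·m clockwise.
Potted plant: 5.71 × 9.8 = 55.96 N down at 1.44 m → arm 1.44 m, τ = 55.96 × 1.44 = 80.58 N·m clockwise.
Total clockwise load moment = 724 N·m.
The cable tension T acts at 1.11 m; only its component perpendicular to the rod, T sinθ, produces torque. sin 24° = 0.4067.
Setting net torque to zero: T × 1.11 × 0.4067 = 724 → T = 724 / 0.4514 = 1600 N.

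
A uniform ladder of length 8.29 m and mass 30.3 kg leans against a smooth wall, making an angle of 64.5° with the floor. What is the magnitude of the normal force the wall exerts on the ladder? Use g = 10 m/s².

About the foot of the ladder:
Ladder weight 30.3×10 = 303 N acts at 4.145 m along the ladder; its horizontal arm is 4.145·cos64.5° = 1.784 m → τ = 540.6 N·m clockwise.
Wall normal N acts horizontally at the top; its moment arm is the height L sinθ = 8.29·sin64.5° = 7.482 m, counterclockwise.
Balancing moments: N × 7.482 = 540.6, giving N = 72.3 N.

N_wall ≈ 72.3 N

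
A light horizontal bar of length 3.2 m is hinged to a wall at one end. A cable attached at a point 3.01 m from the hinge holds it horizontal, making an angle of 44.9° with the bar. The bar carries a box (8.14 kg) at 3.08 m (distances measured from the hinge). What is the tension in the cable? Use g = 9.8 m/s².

Take moments about the hinge.
Box: 8.14 × 9.8 = 79.77 N down at 3.08 m → arm 3.08 m, τ = 79.77 × 3.08 = 245.7 N·m clockwise.
Total clockwise load moment = 245.7 N·m.
The cable tension T acts at 3.01 m; only its component perpendicular to the bar, T sinθ, produces torque. sin 44.9° = 0.7059.
Balancing moments: T × 3.01 × 0.7059 = 245.7, giving T = 245.7 / 2.125 = 116 N.

T ≈ 116 N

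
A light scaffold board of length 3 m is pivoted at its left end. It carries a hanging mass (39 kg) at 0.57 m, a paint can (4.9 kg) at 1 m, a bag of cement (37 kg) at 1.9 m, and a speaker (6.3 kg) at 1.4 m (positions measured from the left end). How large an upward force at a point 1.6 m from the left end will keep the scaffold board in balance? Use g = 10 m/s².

F ≈ 664 N

Taking torques about the left end:
Hanging mass: 39 × 10 = 390 N down at 0.57 m → arm 0.57 m, τ = 390 × 0.57 = 222.3 N·m clockwise.
Paint can: 4.9 × 10 = 49 N down at 1 m → arm 1 m, τ = 49 × 1 = 49 N·m clockwise.
Bag of cement: 37 × 10 = 370 N down at 1.9 m → arm 1.9 m, τ = 370 × 1.9 = 703 N·m clockwise.
Speaker: 6.3 × 10 = 63 N down at 1.4 m → arm 1.4 m, τ = 63 × 1.4 = 88.2 N·m clockwise.
Net moment of the loads = 1062 N·m clockwise.
The upward force F acts at a point 1.6 m from the left end, arm 1.6 m, giving F × 1.6 counterclockwise.
Setting net torque to zero: F × 1.6 = 1062 → F = 1062 / 1.6 = 664 N.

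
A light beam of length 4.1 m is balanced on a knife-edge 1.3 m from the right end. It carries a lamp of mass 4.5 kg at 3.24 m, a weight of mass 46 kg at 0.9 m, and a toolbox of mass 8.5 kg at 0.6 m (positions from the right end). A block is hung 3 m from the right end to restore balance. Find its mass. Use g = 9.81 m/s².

m ≈ 9.19 kg

Take moments about the knife-edge (at 1.3 m from the right end).
Lamp: 4.5 × 9.81 = 44.15 N down at 3.24 m → arm 1.94 m, τ = 44.15 × 1.94 = 85.65 N·m counterclockwise.
Weight: 46 × 9.81 = 451.3 N down at 0.9 m → arm 0.4 m, τ = 451.3 × 0.4 = 180.5 N·m clockwise.
Toolbox: 8.5 × 9.81 = 83.39 N down at 0.6 m → arm 0.7 m, τ = 83.39 × 0.7 = 58.37 N·m clockwise.
Net moment of known loads = 153.2 N·m clockwise.
An unknown mass m at 3 m has arm 1.7 m; its moment is m·g·1.7 counterclockwise.
Στ = 0 ⇒ m × 9.81 × 1.7 = 153.2 ⇒ m = 153.2 / (9.81 × 1.7) = 9.19 kg.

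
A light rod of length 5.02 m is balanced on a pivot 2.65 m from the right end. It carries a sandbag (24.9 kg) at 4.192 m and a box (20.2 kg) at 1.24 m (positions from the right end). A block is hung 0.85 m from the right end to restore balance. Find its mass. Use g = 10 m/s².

Choose the pivot (at 2.65 m from the right end) as the axis so the support reaction has zero arm there.
Sandbag: 24.9 × 10 = 249 N down at 4.192 m → arm 1.542 m, τ = 249 × 1.542 = 384 N·m counterclockwise.
Box: 20.2 × 10 = 202 N down at 1.24 m → arm 1.41 m, τ = 202 × 1.41 = 284.8 N·m clockwise.
Net moment of known loads = 99.2 N·m counterclockwise.
An unknown mass m at 0.85 m has arm 1.8 m; its moment is m·g·1.8 clockwise.
Setting net torque to zero: m × 10 × 1.8 = 99.2 → m = 99.2 / (10 × 1.8) = 5.51 kg.

m ≈ 5.51 kg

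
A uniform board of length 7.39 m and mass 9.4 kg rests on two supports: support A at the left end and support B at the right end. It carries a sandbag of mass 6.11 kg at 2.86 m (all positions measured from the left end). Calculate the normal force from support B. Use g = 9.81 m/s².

R_B ≈ 69.3 N

Take moments about support A.
Beam weight: 9.4 × 9.81 = 92.21 N down at 3.695 m → arm 3.695 m, τ = 92.21 × 3.695 = 340.7 N·m clockwise.
Sandbag: 6.11 × 9.81 = 59.94 N down at 2.86 m → arm 2.86 m, τ = 59.94 × 2.86 = 171.4 N·m clockwise.
Net load moment about support A = 512.1 N·m clockwise.
Reaction R at support B is upward at 7.39 m, arm 7.39 m → moment R × 7.39 counterclockwise.
Στ = 0 ⇒ R × 7.39 = 512.1 ⇒ R = 69.3 N.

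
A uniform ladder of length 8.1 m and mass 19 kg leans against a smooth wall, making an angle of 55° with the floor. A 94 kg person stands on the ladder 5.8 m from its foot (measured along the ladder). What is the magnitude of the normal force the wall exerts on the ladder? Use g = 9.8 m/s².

Taking torques about the foot of the ladder:
Ladder weight 19×9.8 = 186.2 N acts at 4.05 m along the ladder; its horizontal arm is 4.05·cos55° = 2.323 m → τ = 432.5 N·m clockwise.
Person: 94×9.8 = 921.2 N at 5.8 m → arm 3.327 m → τ = 3065 N·m clockwise.
Wall normal N acts horizontally at the top; its moment arm is the height L sinθ = 8.1·sin55° = 6.635 m, counterclockwise.
Setting net torque to zero: N × 6.635 = 3498 → N = 527 N.

N_wall ≈ 527 N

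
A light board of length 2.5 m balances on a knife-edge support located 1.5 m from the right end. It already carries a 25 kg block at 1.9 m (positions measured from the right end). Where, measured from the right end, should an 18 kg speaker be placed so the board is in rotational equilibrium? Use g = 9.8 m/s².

x ≈ 0.944 m from the right end

About the knife-edge support (at 1.5 m from the right end):
Block: 25 × 9.8 = 245 N down at 1.9 m → arm 0.4 m, τ = 245 × 0.4 = 98 N·m counterclockwise.
Net moment of existing loads = 98 N·m counterclockwise.
The speaker weighs 18 × 9.8 = 176.4 N and must supply an equal clockwise moment, so its lever arm about the knife-edge support is 98 / 176.4 = 0.556 m.
That puts it at 1.5 − 0.556 = 0.944 m from the right end.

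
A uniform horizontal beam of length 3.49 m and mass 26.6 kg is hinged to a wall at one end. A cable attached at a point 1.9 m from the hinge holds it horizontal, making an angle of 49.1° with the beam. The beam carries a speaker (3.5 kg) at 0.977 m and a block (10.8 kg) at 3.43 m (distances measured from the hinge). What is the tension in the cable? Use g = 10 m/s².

Taking torques about the hinge:
Beam weight: 26.6 × 10 = 266 N down at 1.745 m → arm 1.745 m, τ = 266 × 1.745 = 464.2 N·m clockwise.
Speaker: 3.5 × 10 = 35 N down at 0.977 m → arm 0.977 m, τ = 35 × 0.977 = 34.2 N·m clockwise.
Block: 10.8 × 10 = 108 N down at 3.43 m → arm 3.43 m, τ = 108 × 3.43 = 370.4 N·m clockwise.
Total clockwise load moment = 868.8 N·m.
The cable tension T acts at 1.9 m; only its component perpendicular to the beam, T sinθ, produces torque. sin 49.1° = 0.7559.
Balancing moments: T × 1.9 × 0.7559 = 868.8, giving T = 868.8 / 1.436 = 605 N.

T ≈ 605 N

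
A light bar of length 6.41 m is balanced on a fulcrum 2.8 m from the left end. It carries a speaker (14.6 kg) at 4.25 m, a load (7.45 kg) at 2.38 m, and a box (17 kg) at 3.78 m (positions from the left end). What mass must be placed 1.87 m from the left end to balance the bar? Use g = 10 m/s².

Taking torques about the fulcrum (at 2.8 m from the left end):
Speaker: 14.6 × 10 = 146 N down at 4.25 m → arm 1.45 m, τ = 146 × 1.45 = 211.7 N·m clockwise.
Load: 7.45 × 10 = 74.5 N down at 2.38 m → arm 0.42 m, τ = 74.5 × 0.42 = 31.29 N·m counterclockwise.
Box: 17 × 10 = 170 N down at 3.78 m → arm 0.98 m, τ = 170 × 0.98 = 166.6 N·m clockwise.
Net moment of known loads = 347 N·m clockwise.
An unknown mass m at 1.87 m has arm 0.93 m; its moment is m·g·0.93 counterclockwise.
Setting net torque to zero: m × 10 × 0.93 = 347 → m = 347 / (10 × 0.93) = 37.3 kg.

m ≈ 37.3 kg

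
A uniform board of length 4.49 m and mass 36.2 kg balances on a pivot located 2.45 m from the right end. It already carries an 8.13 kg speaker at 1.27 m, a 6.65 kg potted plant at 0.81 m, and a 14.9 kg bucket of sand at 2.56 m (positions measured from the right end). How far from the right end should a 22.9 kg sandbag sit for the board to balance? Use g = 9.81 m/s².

x ≈ 3.6 m from the right end

Sum moments about the pivot (at 2.45 m from the right end) (the support reaction has zero arm there).
Beam weight: 36.2 × 9.81 = 355.1 N down at 2.245 m → arm 0.205 m, τ = 355.1 × 0.205 = 72.8 N·m clockwise.
Speaker: 8.13 × 9.81 = 79.76 N down at 1.27 m → arm 1.18 m, τ = 79.76 × 1.18 = 94.12 N·m clockwise.
Potted plant: 6.65 × 9.81 = 65.24 N down at 0.81 m → arm 1.64 m, τ = 65.24 × 1.64 = 107 N·m clockwise.
Bucket of sand: 14.9 × 9.81 = 146.2 N down at 2.56 m → arm 0.11 m, τ = 146.2 × 0.11 = 16.08 N·m counterclockwise.
Net moment of existing loads = 257.8 N·m clockwise.
The sandbag weighs 22.9 × 9.81 = 224.6 N and must supply an equal counterclockwise moment, so its lever arm about the pivot is 257.8 / 224.6 = 1.15 m.
That puts it at 2.45 + 1.15 = 3.6 m from the right end.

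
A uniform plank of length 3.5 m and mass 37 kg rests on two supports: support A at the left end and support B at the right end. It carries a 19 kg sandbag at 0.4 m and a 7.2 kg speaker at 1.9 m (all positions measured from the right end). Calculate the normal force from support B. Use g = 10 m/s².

About support A:
Beam weight: 37 × 10 = 370 N down at 1.75 m → arm 1.75 m, τ = 370 × 1.75 = 647.5 N·m clockwise.
Sandbag: 19 × 10 = 190 N down at 0.4 m → arm 3.1 m, τ = 190 × 3.1 = 589 N·m clockwise.
Speaker: 7.2 × 10 = 72 N down at 1.9 m → arm 1.6 m, τ = 72 × 1.6 = 115.2 N·m clockwise.
Net load moment about support A = 1352 N·m clockwise.
Reaction R at support B is upward at 0 m, arm 3.5 m → moment R × 3.5 counterclockwise.
Στ = 0 ⇒ R × 3.5 = 1352 ⇒ R = 386 N.

R_B ≈ 386 N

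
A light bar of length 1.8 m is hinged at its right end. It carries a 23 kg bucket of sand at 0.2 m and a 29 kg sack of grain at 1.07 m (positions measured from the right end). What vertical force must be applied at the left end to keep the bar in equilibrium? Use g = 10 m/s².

F ≈ 198 N

Choose the right end as the axis so the unknown pivot reaction has zero arm there.
Bucket of sand: 23 × 10 = 230 N down at 0.2 m → arm 0.2 m, τ = 230 × 0.2 = 46 N·m counterclockwise.
Sack of grain: 29 × 10 = 290 N down at 1.07 m → arm 1.07 m, τ = 290 × 1.07 = 310.3 N·m counterclockwise.
Net moment of the loads = 356.3 N·m counterclockwise.
The upward force F acts at the left end, arm 1.8 m, giving F × 1.8 clockwise.
Στ = 0 ⇒ F × 1.8 = 356.3 ⇒ F = 356.3 / 1.8 = 198 N.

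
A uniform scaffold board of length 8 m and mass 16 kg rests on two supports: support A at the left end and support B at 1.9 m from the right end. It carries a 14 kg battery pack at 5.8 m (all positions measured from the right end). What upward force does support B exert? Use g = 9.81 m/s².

R_B ≈ 152 N

Taking torques about support A:
Beam weight: 16 × 9.81 = 157 N down at 4 m → arm 4 m, τ = 157 × 4 = 628 N·m clockwise.
Battery pack: 14 × 9.81 = 137.3 N down at 5.8 m → arm 2.2 m, τ = 137.3 × 2.2 = 302.1 N·m clockwise.
Net load moment about support A = 930.1 N·m clockwise.
Reaction R at support B is upward at 1.9 m, arm 6.1 m → moment R × 6.1 counterclockwise.
Στ = 0 ⇒ R × 6.1 = 930.1 ⇒ R = 152 N.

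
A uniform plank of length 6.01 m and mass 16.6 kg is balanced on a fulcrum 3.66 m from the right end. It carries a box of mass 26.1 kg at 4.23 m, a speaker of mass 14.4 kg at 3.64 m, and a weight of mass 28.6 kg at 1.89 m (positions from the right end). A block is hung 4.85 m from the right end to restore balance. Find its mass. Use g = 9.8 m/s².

m ≈ 39.4 kg

Taking torques about the fulcrum (at 3.66 m from the right end):
Beam weight: 16.6 × 9.8 = 162.7 N down at 3.005 m → arm 0.655 m, τ = 162.7 × 0.655 = 106.6 N·m clockwise.
Box: 26.1 × 9.8 = 255.8 N down at 4.23 m → arm 0.57 m, τ = 255.8 × 0.57 = 145.8 N·m counterclockwise.
Speaker: 14.4 × 9.8 = 141.1 N down at 3.64 m → arm 0.02 m, τ = 141.1 × 0.02 = 2.822 N·m clockwise.
Weight: 28.6 × 9.8 = 280.3 N down at 1.89 m → arm 1.77 m, τ = 280.3 × 1.77 = 496.1 N·m clockwise.
Net moment of known loads = 459.7 N·m clockwise.
An unknown mass m at 4.85 m has arm 1.19 m; its moment is m·g·1.19 counterclockwise.
For rotational equilibrium, m × 9.8 × 1.19 = 459.7, so m = 459.7 / (9.8 × 1.19) = 39.4 kg.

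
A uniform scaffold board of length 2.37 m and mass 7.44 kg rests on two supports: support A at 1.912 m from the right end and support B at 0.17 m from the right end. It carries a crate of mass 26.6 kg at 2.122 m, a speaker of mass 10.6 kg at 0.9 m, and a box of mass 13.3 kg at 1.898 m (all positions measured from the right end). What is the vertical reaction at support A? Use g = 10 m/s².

R_A ≈ 518 N

Take moments about support B.
Beam weight: 7.44 × 10 = 74.4 N down at 1.185 m → arm 1.015 m, τ = 74.4 × 1.015 = 75.52 N·m counterclockwise.
Crate: 26.6 × 10 = 266 N down at 2.122 m → arm 1.952 m, τ = 266 × 1.952 = 519.2 N·m counterclockwise.
Speaker: 10.6 × 10 = 106 N down at 0.9 m → arm 0.73 m, τ = 106 × 0.73 = 77.38 N·m counterclockwise.
Box: 13.3 × 10 = 133 N down at 1.898 m → arm 1.728 m, τ = 133 × 1.728 = 229.8 N·m counterclockwise.
Net load moment about support B = 901.9 N·m counterclockwise.
Reaction R at support A is upward at 1.912 m, arm 1.742 m → moment R × 1.742 clockwise.
Setting net torque to zero: R × 1.742 = 901.9 → R = 518 N.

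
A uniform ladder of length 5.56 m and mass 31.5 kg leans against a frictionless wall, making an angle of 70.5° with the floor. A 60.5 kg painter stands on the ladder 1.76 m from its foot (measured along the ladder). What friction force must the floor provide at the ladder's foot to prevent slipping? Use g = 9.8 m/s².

Choose the foot of the ladder as the axis so the floor normal and friction both act there and drop out.
Ladder weight 31.5×9.8 = 308.7 N acts at 2.78 m along the ladder; its horizontal arm is 2.78·cos70.5° = 0.928 m → τ = 286.5 N·m clockwise.
Painter: 60.5×9.8 = 592.9 N at 1.76 m → arm 0.5875 m → τ = 348.3 N·m clockwise.
Wall normal N acts horizontally at the top; its moment arm is the height L sinθ = 5.56·sin70.5° = 5.241 m, counterclockwise.
Balancing moments: N × 5.241 = 634.8, giving N = 121 N.
ΣFx = 0: friction at the foot balances the wall's push, so f = N_wall = 121 N.

f ≈ 121 N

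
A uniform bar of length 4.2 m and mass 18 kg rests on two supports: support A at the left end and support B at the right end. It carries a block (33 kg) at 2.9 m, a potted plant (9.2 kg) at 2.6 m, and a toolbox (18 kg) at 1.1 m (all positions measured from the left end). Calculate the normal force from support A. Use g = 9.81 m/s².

Take moments about support B.
Beam weight: 18 × 9.81 = 176.6 N down at 2.1 m → arm 2.1 m, τ = 176.6 × 2.1 = 370.9 N·m counterclockwise.
Block: 33 × 9.81 = 323.7 N down at 2.9 m → arm 1.3 m, τ = 323.7 × 1.3 = 420.8 N·m counterclockwise.
Potted plant: 9.2 × 9.81 = 90.25 N down at 2.6 m → arm 1.6 m, τ = 90.25 × 1.6 = 144.4 N·m counterclockwise.
Toolbox: 18 × 9.81 = 176.6 N down at 1.1 m → arm 3.1 m, τ = 176.6 × 3.1 = 547.5 N·m counterclockwise.
Net load moment about support B = 1484 N·m counterclockwise.
Reaction R at support A is upward at 0 m, arm 4.2 m → moment R × 4.2 clockwise.
For rotational equilibrium, R × 4.2 = 1484, so R = 353 N.

R_A ≈ 353 N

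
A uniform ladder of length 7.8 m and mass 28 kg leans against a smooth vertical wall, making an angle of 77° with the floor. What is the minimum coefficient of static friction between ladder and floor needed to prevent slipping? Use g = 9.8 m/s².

μ_min ≈ 0.115

Take moments about the foot of the ladder.
Ladder weight 28×9.8 = 274.4 N acts at 3.9 m along the ladder; its horizontal arm is 3.9·cos77° = 0.8773 m → τ = 240.7 N·m clockwise.
Wall normal N acts horizontally at the top; its moment arm is the height L sinθ = 7.8·sin77° = 7.6 m, counterclockwise.
Στ = 0 ⇒ N × 7.6 = 240.7 ⇒ N = 31.67 N.
ΣFx = 0 ⇒ f = N_wall = 31.67 N. ΣFy = 0 ⇒ N_floor = 274.4 N.
μ_min = f / N_floor = 31.67 / 274.4 = 0.115.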